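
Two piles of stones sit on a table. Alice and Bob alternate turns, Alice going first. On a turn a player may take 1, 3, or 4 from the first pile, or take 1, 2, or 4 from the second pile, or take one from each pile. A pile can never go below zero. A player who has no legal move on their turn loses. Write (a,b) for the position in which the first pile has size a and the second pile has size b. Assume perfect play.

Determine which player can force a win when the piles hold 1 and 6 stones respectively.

Build the W/L table. Terminal = L. A non-terminal position is W if it has a move to some L; otherwise it is L.
No move ever increases a pile, so every position that can arise here has a ≤ 1 and b ≤ 6; it is enough to label the cells with 0 ≤ a ≤ 1 and 0 ≤ b ≤ 6.
Every move lowers a or b (never raises either), so fill the grid row by row in increasing a, and left to right within a row: each cell's successors are then already labelled.
      b=0  b=1  b=2  b=3  b=4  b=5  b=6
a=0:    L    W    W    L    W    W    L
a=1:    W    W    L    W    W    L    W
Cells with no legal move (terminal, hence L): (0,0).
The remaining L cells, each justified by listing all of its moves:
(0,3): moves to (0,2)(W), (0,1)(W); every one is W ⇒ L
(0,6): moves to (0,5)(W), (0,4)(W), (0,2)(W); every one is W ⇒ L
(1,2): moves to (0,2)(W), (1,1)(W), (1,0)(W), (0,1)(W); every one is W ⇒ L
(1,5): moves to (0,5)(W), (1,4)(W), (1,3)(W), (1,1)(W), (0,4)(W); every one is W ⇒ L
Every other cell has at least one move into one of the L cells above, so it is W.
From (1,6) Alice can move to (0,6), reaching an L position.

Alice wins.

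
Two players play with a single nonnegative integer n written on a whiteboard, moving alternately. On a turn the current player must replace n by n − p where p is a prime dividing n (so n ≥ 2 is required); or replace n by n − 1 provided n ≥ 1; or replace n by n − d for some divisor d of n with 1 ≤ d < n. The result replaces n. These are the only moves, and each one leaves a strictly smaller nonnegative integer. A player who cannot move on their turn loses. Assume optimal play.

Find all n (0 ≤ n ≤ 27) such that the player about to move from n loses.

Build the W/L table. Terminal = L. A non-terminal position is W if it has a move to some L; otherwise it is L.
n=0: no move → L
n=1: W (go to 0, an L position)
n=2: W (go to 0, an L position)
n=3: W (go to 0, an L position)
n=4: L (options 2(W), 3(W) are all W)
n=5: W (go to 0, an L position)
n=6: W (go to 4, an L position)
n=7: W (go to 0, an L position)
n=8: W (go to 4, an L position)
n=9: L (options 6(W), 8(W) are all W)
n=10: W (go to 9, an L position)
n=11: W (go to 0, an L position)
n=12: W (go to 9, an L position)
n=13: W (go to 0, an L position)
n=14: L (options 7(W), 12(W), 13(W) are all W)
n=15: W (go to 14, an L position)
n=16: W (go to 14, an L position)
n=17: W (go to 0, an L position)
n=18: W (go to 9, an L position)
n=19: W (go to 0, an L position)
n=20: L (options 10(W), 15(W), 16(W), 18(W), 19(W) are all W)
n=21: W (go to 14, an L position)
n=22: W (go to 20, an L position)
n=23: W (go to 0, an L position)
n=24: W (go to 20, an L position)
n=25: W (go to 20, an L position)
n=26: L (options 13(W), 24(W), 25(W) are all W)
n=27: W (go to 26, an L position)
The losing starting values of n are exactly the entries labelled L in this table (6 of them).

0, 4, 9, 14, 20, 26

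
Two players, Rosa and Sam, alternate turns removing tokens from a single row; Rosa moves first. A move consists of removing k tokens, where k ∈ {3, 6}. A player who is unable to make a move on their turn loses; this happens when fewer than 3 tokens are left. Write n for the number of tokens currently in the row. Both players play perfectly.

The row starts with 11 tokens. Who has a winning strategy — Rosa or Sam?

Use the standard recursion: the mover loses at a terminal position; elsewhere, the mover wins exactly when some move hands the opponent an L position.
n=0: no move → L
n=1: no move → L
n=2: no move → L
n=3: can move to 0, which is L ⇒ W
n=4: can move to 1, which is L ⇒ W
n=5: can move to 2, which is L ⇒ W
n=6: can move to 0, which is L ⇒ W
n=7: can move to 1, which is L ⇒ W
n=8: can move to 2, which is L ⇒ W
n=9: moves to 6(W), 3(W); every one is W ⇒ L
n=10: moves to 7(W), 4(W); every one is W ⇒ L
n=11: moves to 8(W), 5(W); every one is W ⇒ L
The starting position 11 is L: whatever Rosa does, the opponent receives a W position.

Sam wins.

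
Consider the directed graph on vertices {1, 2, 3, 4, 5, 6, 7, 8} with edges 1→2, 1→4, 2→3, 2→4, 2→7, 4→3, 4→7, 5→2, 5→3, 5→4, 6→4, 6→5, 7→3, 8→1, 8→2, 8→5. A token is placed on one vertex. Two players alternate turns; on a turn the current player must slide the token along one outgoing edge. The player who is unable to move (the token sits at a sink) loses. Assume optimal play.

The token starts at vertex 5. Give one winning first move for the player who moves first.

Move to 3.

Build the W/L table. Terminal = L. A non-terminal position is W if it has a move to some L; otherwise it is L.
Every edge goes from a vertex to one that appears earlier in the order 3, 7, 4, 2, 5, 1, 8, 6, so processing vertices in that order labels each vertex after all of its successors.
3: no outgoing edge → L
7: reaches L-position 3 → W
4: reaches L-position 3 → W
2: reaches L-position 3 → W
5: reaches L-position 3 → W
1: only reaches 2(W), 4(W), all W → L
8: reaches L-position 1 → W
6: only reaches 5(W), 4(W), all W → L
From 5, the L positions reachable in one move are: 3.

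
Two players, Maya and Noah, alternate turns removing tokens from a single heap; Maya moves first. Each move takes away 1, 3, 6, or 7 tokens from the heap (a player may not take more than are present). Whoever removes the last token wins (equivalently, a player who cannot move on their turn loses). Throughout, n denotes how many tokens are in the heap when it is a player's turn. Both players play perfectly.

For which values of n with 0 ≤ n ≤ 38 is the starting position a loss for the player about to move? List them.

Use the standard recursion: the mover loses at a terminal position; elsewhere, the mover wins exactly when some move hands the opponent an L position.
n=0: no move → L
n=1: reaches L-position 0 → W
n=2: only reaches 1(W), which is W → L
n=3: reaches L-position 2 → W
n=4: only reaches 3(W), 1(W), all W → L
n=5: reaches L-position 4 → W
n=6: reaches L-position 0 → W
n=7: reaches L-position 4 → W
n=8: reaches L-position 2 → W
n=9: reaches L-position 2 → W
n=10: reaches L-position 4 → W
n=11: reaches L-position 4 → W
n=12: only reaches 11(W), 9(W), 6(W), 5(W), all W → L
n=13: reaches L-position 12 → W
n=14: only reaches 13(W), 11(W), 8(W), 7(W), all W → L
n=15: reaches L-position 14 → W
n=16: only reaches 15(W), 13(W), 10(W), 9(W), all W → L
n=17: reaches L-position 16 → W
n=18: reaches L-position 12 → W
n=19: reaches L-position 16 → W
n=20: reaches L-position 14 → W
n=21: reaches L-position 14 → W
n=22: reaches L-position 16 → W
n=23: reaches L-position 16 → W
n=24: only reaches 23(W), 21(W), 18(W), 17(W), all W → L
n=25: reaches L-position 24 → W
n=26: only reaches 25(W), 23(W), 20(W), 19(W), all W → L
n=27: reaches L-position 26 → W
n=28: only reaches 27(W), 25(W), 22(W), 21(W), all W → L
n=29: reaches L-position 28 → W
n=30: reaches L-position 24 → W
n=31: reaches L-position 28 → W
n=32: reaches L-position 26 → W
n=33: reaches L-position 26 → W
n=34: reaches L-position 28 → W
n=35: reaches L-position 28 → W
n=36: only reaches 35(W), 33(W), 30(W), 29(W), all W → L
n=37: reaches L-position 36 → W
n=38: only reaches 37(W), 35(W), 32(W), 31(W), all W → L
Reading off the rows marked L gives the requested list; there are 11 such values of n.

0, 2, 4, 12, 14, 16, 24, 26, 28, 36, 38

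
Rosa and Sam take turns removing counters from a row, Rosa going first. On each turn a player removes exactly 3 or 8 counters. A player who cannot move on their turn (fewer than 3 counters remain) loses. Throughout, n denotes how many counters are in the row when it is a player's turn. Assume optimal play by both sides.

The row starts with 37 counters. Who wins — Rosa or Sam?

Rosa wins.

Build the W/L table. Terminal = L. A non-terminal position is W if it has a move to some L; otherwise it is L.
n=0: no move → L
n=1: no move → L
n=2: no move → L
n=3: W (go to 0, an L position)
n=4: W (go to 1, an L position)
n=5: W (go to 2, an L position)
n=6: L (sole option 3(W) is W)
n=7: L (sole option 4(W) is W)
n=8: W (go to 0, an L position)
n=9: W (go to 6, an L position)
n=10: W (go to 7, an L position)
n=11: L (options 8(W), 3(W) are all W)
n=12: L (options 9(W), 4(W) are all W)
n=13: L (options 10(W), 5(W) are all W)
n=14: W (go to 11, an L position)
n=15: W (go to 12, an L position)
n=16: W (go to 13, an L position)
n=17: L (options 14(W), 9(W) are all W)
n=18: L (options 15(W), 10(W) are all W)
n=19: W (go to 11, an L position)
n=20: W (go to 17, an L position)
n=21: W (go to 18, an L position)
n=22: L (options 19(W), 14(W) are all W)
n=23: L (options 20(W), 15(W) are all W)
n=24: L (options 21(W), 16(W) are all W)
n=25: W (go to 22, an L position)
n=26: W (go to 23, an L position)
n=27: W (go to 24, an L position)
n=28: L (options 25(W), 20(W) are all W)
n=29: L (options 26(W), 21(W) are all W)
n=30: W (go to 22, an L position)
n=31: W (go to 28, an L position)
n=32: W (go to 29, an L position)
n=33: L (options 30(W), 25(W) are all W)
n=34: L (options 31(W), 26(W) are all W)
n=35: L (options 32(W), 27(W) are all W)
n=36: W (go to 33, an L position)
n=37: W (go to 34, an L position)
From 37 Rosa can remove 3, leaving 34, reaching an L position.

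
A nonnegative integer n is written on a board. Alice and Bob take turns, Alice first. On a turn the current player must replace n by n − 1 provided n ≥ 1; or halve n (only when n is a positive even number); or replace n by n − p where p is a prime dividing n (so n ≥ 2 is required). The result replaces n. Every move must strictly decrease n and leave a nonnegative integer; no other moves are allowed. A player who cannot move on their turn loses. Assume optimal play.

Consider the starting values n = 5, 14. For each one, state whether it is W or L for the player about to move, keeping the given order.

Work bottom-up. With no move the player to move loses. Otherwise the position is W if at least one move leads to an L position for the opponent, and L if every move leads to a W.
n=0: no move → L
n=1: can move to 0, which is L ⇒ W
n=2: can move to 0, which is L ⇒ W
n=3: can move to 0, which is L ⇒ W
n=4: moves to 2(W), 3(W); every one is W ⇒ L
n=5: can move to 0, which is L ⇒ W
n=6: can move to 4, which is L ⇒ W
n=7: can move to 0, which is L ⇒ W
n=8: can move to 4, which is L ⇒ W
n=9: moves to 6(W), 8(W); every one is W ⇒ L
n=10: can move to 9, which is L ⇒ W
n=11: can move to 0, which is L ⇒ W
n=12: can move to 9, which is L ⇒ W
n=13: can move to 0, which is L ⇒ W
n=14: moves to 7(W), 12(W), 13(W); every one is W ⇒ L

5: W, 14: L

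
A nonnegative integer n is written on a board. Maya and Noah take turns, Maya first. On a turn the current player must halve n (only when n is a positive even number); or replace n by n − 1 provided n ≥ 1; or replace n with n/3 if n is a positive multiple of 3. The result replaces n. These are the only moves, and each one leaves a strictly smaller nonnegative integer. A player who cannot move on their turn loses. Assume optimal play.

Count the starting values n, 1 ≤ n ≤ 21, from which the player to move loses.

Build the W/L table. Terminal = L. A non-terminal position is W if it has a move to some L; otherwise it is L.
n=0: no move → L
n=1: reaches L-position 0 → W
n=2: only reaches 1(W), which is W → L
n=3: reaches L-position 2 → W
n=4: reaches L-position 2 → W
n=5: only reaches 4(W), which is W → L
n=6: reaches L-position 2 → W
n=7: only reaches 6(W), which is W → L
n=8: reaches L-position 7 → W
n=9: only reaches 3(W), 8(W), all W → L
n=10: reaches L-position 5 → W
n=11: only reaches 10(W), which is W → L
n=12: reaches L-position 11 → W
n=13: only reaches 12(W), which is W → L
n=14: reaches L-position 7 → W
n=15: reaches L-position 5 → W
n=16: only reaches 8(W), 15(W), all W → L
n=17: reaches L-position 16 → W
n=18: reaches L-position 9 → W
n=19: only reaches 18(W), which is W → L
n=20: reaches L-position 19 → W
n=21: reaches L-position 7 → W
L entries with 1 ≤ n ≤ 21 (n=0 is outside the asked range and is not counted): n = 2, 5, 7, 9, 11, 13, 16, 19; that makes 8.

8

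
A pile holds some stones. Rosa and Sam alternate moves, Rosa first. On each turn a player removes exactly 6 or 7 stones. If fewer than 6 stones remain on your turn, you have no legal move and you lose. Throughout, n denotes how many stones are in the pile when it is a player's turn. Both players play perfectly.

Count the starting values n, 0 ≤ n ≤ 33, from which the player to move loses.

18

Build the W/L table. Terminal = L. A non-terminal position is W if it has a move to some L; otherwise it is L.
n=0: no move → L
n=1: no move → L
n=2: no move → L
n=3: no move → L
n=4: no move → L
n=5: no move → L
n=6: reaches L-position 0 → W
n=7: reaches L-position 1 → W
n=8: reaches L-position 2 → W
n=9: reaches L-position 3 → W
n=10: reaches L-position 4 → W
n=11: reaches L-position 5 → W
n=12: reaches L-position 5 → W
n=13: only reaches 7(W), 6(W), all W → L
n=14: only reaches 8(W), 7(W), all W → L
n=15: only reaches 9(W), 8(W), all W → L
n=16: only reaches 10(W), 9(W), all W → L
n=17: only reaches 11(W), 10(W), all W → L
n=18: only reaches 12(W), 11(W), all W → L
n=19: reaches L-position 13 → W
n=20: reaches L-position 14 → W
n=21: reaches L-position 15 → W
n=22: reaches L-position 16 → W
n=23: reaches L-position 17 → W
n=24: reaches L-position 18 → W
n=25: reaches L-position 18 → W
n=26: only reaches 20(W), 19(W), all W → L
n=27: only reaches 21(W), 20(W), all W → L
n=28: only reaches 22(W), 21(W), all W → L
n=29: only reaches 23(W), 22(W), all W → L
n=30: only reaches 24(W), 23(W), all W → L
n=31: only reaches 25(W), 24(W), all W → L
n=32: reaches L-position 26 → W
n=33: reaches L-position 27 → W
L entries with 0 ≤ n ≤ 33: n = 0, 1, 2, 3, 4, 5, 13, 14, 15, 16, 17, 18, 26, 27, 28, 29, 30, 31; that makes 18.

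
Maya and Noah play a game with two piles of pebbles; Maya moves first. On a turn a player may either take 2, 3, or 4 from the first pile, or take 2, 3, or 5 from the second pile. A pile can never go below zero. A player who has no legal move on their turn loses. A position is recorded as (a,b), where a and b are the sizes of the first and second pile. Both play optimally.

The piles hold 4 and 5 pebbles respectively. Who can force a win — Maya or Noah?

Positions with no move are L. A position that does have a move is losing for the player to move precisely when every available move leads to a winning position for the opponent. Fill in the labels:
No move ever increases a pile, so every position that can arise here has a ≤ 4 and b ≤ 5; it is enough to label the cells with 0 ≤ a ≤ 4 and 0 ≤ b ≤ 5.
Every move lowers a or b (never raises either), so fill the grid row by row in increasing a, and left to right within a row: each cell's successors are then already labelled.
      b=0  b=1  b=2  b=3  b=4  b=5
a=0:    L    L    W    W    W    W
a=1:    L    L    W    W    W    W
a=2:    W    W    L    L    W    W
a=3:    W    W    L    L    W    W
a=4:    W    W    W    W    L    L
Cells with no legal move (terminal, hence L): (0,0), (0,1), (1,0), (1,1).
The remaining L cells, each justified by listing all of its moves:
(2,2): moves to (0,2)(W), (2,0)(W); every one is W ⇒ L
(2,3): moves to (0,3)(W), (2,1)(W), (2,0)(W); every one is W ⇒ L
(3,2): moves to (1,2)(W), (0,2)(W), (3,0)(W); every one is W ⇒ L
(3,3): moves to (1,3)(W), (0,3)(W), (3,1)(W), (3,0)(W); every one is W ⇒ L
(4,4): moves to (2,4)(W), (1,4)(W), (0,4)(W), (4,2)(W), (4,1)(W); every one is W ⇒ L
(4,5): moves to (2,5)(W), (1,5)(W), (0,5)(W), (4,3)(W), (4,2)(W), (4,0)(W); every one is W ⇒ L
Every other cell has at least one move into one of the L cells above, so it is W.
The starting position (4,5) is L: whatever Maya does, the opponent receives a W position.

Noah wins.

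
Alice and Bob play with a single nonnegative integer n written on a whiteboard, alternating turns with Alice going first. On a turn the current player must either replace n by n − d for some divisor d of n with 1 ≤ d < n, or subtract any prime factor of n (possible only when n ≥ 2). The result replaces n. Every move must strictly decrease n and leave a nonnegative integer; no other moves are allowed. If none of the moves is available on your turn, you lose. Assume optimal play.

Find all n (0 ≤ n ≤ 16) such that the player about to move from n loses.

Positions with no move are L. A position that does have a move is losing for the player to move precisely when every available move leads to a winning position for the opponent. Fill in the labels:
n=0: no move → L
n=1: no move → L
n=2: reaches L-position 0 → W
n=3: reaches L-position 0 → W
n=4: only reaches 2(W), 3(W), all W → L
n=5: reaches L-position 0 → W
n=6: reaches L-position 4 → W
n=7: reaches L-position 0 → W
n=8: reaches L-position 4 → W
n=9: only reaches 6(W), 8(W), all W → L
n=10: reaches L-position 9 → W
n=11: reaches L-position 0 → W
n=12: reaches L-position 9 → W
n=13: reaches L-position 0 → W
n=14: only reaches 7(W), 12(W), 13(W), all W → L
n=15: reaches L-position 14 → W
n=16: reaches L-position 14 → W
The losing starting values of n are exactly the entries labelled L in this table (5 of them).

0, 1, 4, 9, 14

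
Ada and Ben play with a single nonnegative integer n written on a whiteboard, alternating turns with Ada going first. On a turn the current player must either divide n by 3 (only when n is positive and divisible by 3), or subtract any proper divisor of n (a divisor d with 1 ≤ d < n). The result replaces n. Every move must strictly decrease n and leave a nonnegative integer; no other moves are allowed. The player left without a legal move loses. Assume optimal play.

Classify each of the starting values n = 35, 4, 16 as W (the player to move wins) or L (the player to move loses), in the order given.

35: W, 4: L, 16: W

Compute win/loss labels from the base case upward. A position with no move is L. Any other position is W if it can reach an L in one move, else L.
n=0: no move → L
n=1: no move → L
n=2: W (go to 1, an L position)
n=3: W (go to 1, an L position)
n=4: L (options 2(W), 3(W) are all W)
n=5: W (go to 4, an L position)
n=6: W (go to 4, an L position)
n=7: L (sole option 6(W) is W)
n=8: W (go to 4, an L position)
n=9: L (options 3(W), 6(W), 8(W) are all W)
n=10: W (go to 9, an L position)
n=11: L (sole option 10(W) is W)
n=12: W (go to 4, an L position)
n=13: L (sole option 12(W) is W)
n=14: W (go to 7, an L position)
n=15: L (options 5(W), 10(W), 12(W), 14(W) are all W)
n=16: W (go to 15, an L position)
n=17: L (sole option 16(W) is W)
n=18: W (go to 9, an L position)
n=19: L (sole option 18(W) is W)
n=20: W (go to 15, an L position)
n=21: W (go to 7, an L position)
n=22: W (go to 11, an L position)
n=23: L (sole option 22(W) is W)
n=24: W (go to 23, an L position)
n=25: L (options 20(W), 24(W) are all W)
n=26: W (go to 13, an L position)
n=27: W (go to 9, an L position)
n=28: L (options 14(W), 21(W), 24(W), 26(W), 27(W) are all W)
n=29: W (go to 28, an L position)
n=30: W (go to 15, an L position)
n=31: L (sole option 30(W) is W)
n=32: W (go to 28, an L position)
n=33: W (go to 11, an L position)
n=34: W (go to 17, an L position)
n=35: W (go to 28, an L position)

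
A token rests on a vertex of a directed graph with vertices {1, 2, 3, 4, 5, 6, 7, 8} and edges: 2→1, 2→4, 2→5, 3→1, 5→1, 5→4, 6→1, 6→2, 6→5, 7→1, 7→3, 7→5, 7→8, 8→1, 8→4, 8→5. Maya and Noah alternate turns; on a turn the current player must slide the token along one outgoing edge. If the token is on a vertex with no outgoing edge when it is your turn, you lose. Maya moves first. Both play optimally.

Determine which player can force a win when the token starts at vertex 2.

Maya wins.

Use the standard recursion: the mover loses at a terminal position; elsewhere, the mover wins exactly when some move hands the opponent an L position.
Every edge goes from a vertex to one that appears earlier in the order 1, 4, 5, 2, 6, 3, 8, 7, so processing vertices in that order labels each vertex after all of its successors.
1: no outgoing edge → L
4: no outgoing edge → L
5: W (go to 4, an L position)
2: W (go to 4, an L position)
6: W (go to 1, an L position)
3: W (go to 1, an L position)
8: W (go to 4, an L position)
7: W (go to 1, an L position)
From 2 Maya can move to 4, reaching an L position.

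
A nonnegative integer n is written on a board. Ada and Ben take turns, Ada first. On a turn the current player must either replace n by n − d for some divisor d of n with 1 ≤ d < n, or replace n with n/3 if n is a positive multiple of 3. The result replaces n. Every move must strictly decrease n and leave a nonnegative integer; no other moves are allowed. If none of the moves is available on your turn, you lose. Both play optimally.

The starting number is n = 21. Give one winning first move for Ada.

Label each position W (a win for the player to move) or L (a loss). A position with no legal move is L; any other position is W exactly when some move reaches an L, and L when every move reaches a W.
n=0: no move → L
n=1: no move → L
n=2: W (go to 1, an L position)
n=3: W (go to 1, an L position)
n=4: L (options 2(W), 3(W) are all W)
n=5: W (go to 4, an L position)
n=6: W (go to 4, an L position)
n=7: L (sole option 6(W) is W)
n=8: W (go to 4, an L position)
n=9: L (options 3(W), 6(W), 8(W) are all W)
n=10: W (go to 9, an L position)
n=11: L (sole option 10(W) is W)
n=12: W (go to 4, an L position)
n=13: L (sole option 12(W) is W)
n=14: W (go to 7, an L position)
n=15: L (options 5(W), 10(W), 12(W), 14(W) are all W)
n=16: W (go to 15, an L position)
n=17: L (sole option 16(W) is W)
n=18: W (go to 9, an L position)
n=19: L (sole option 18(W) is W)
n=20: W (go to 15, an L position)
n=21: W (go to 7, an L position)
From 21, the L positions reachable in one move are: 7.

Move to 7.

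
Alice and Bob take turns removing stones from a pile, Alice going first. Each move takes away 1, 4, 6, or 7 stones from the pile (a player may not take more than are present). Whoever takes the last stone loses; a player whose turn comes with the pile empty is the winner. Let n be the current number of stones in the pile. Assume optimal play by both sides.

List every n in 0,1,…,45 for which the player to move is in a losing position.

Label each position W (a win for the player to move) or L (a loss). A position with no legal move is W; any other position is W exactly when some move reaches an L, and L when every move reaches a W.
n=0: no move; the opponent has just taken the last stone and therefore loses → W
n=1: L (sole option 0(W) is W)
n=2: W (go to 1, an L position)
n=3: L (sole option 2(W) is W)
n=4: W (go to 3, an L position)
n=5: W (go to 1, an L position)
n=6: L (options 5(W), 2(W), 0(W) are all W)
n=7: W (go to 6, an L position)
n=8: W (go to 1, an L position)
n=9: W (go to 3, an L position)
n=10: W (go to 6, an L position)
n=11: L (options 10(W), 7(W), 5(W), 4(W) are all W)
n=12: W (go to 11, an L position)
n=13: W (go to 6, an L position)
n=14: L (options 13(W), 10(W), 8(W), 7(W) are all W)
n=15: W (go to 14, an L position)
n=16: L (options 15(W), 12(W), 10(W), 9(W) are all W)
n=17: W (go to 16, an L position)
n=18: W (go to 14, an L position)
n=19: L (options 18(W), 15(W), 13(W), 12(W) are all W)
n=20: W (go to 19, an L position)
n=21: W (go to 14, an L position)
n=22: W (go to 16, an L position)
n=23: W (go to 19, an L position)
n=24: L (options 23(W), 20(W), 18(W), 17(W) are all W)
n=25: W (go to 24, an L position)
n=26: W (go to 19, an L position)
n=27: L (options 26(W), 23(W), 21(W), 20(W) are all W)
n=28: W (go to 27, an L position)
n=29: L (options 28(W), 25(W), 23(W), 22(W) are all W)
n=30: W (go to 29, an L position)
n=31: W (go to 27, an L position)
n=32: L (options 31(W), 28(W), 26(W), 25(W) are all W)
n=33: W (go to 32, an L position)
n=34: W (go to 27, an L position)
n=35: W (go to 29, an L position)
n=36: W (go to 32, an L position)
n=37: L (options 36(W), 33(W), 31(W), 30(W) are all W)
n=38: W (go to 37, an L position)
n=39: W (go to 32, an L position)
n=40: L (options 39(W), 36(W), 34(W), 33(W) are all W)
n=41: W (go to 40, an L position)
n=42: L (options 41(W), 38(W), 36(W), 35(W) are all W)
n=43: W (go to 42, an L position)
n=44: W (go to 40, an L position)
n=45: L (options 44(W), 41(W), 39(W), 38(W) are all W)
Reading off the rows marked L gives the requested list; there are 15 such values of n.

1, 3, 6, 11, 14, 16, 19, 24, 27, 29, 32, 37, 40, 42, 45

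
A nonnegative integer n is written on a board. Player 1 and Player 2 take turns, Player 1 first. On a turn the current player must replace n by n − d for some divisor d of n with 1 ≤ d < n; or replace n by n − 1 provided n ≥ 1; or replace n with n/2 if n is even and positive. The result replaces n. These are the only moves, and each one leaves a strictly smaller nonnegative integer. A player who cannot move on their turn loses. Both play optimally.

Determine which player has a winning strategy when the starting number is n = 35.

Classify positions by backward induction: terminal positions (no move available) are L. From any other position, the mover wins iff some move reaches an L.
n=0: no move → L
n=1: can move to 0, which is L ⇒ W
n=2: the only move is to 1(W), a W ⇒ L
n=3: can move to 2, which is L ⇒ W
n=4: can move to 2, which is L ⇒ W
n=5: the only move is to 4(W), a W ⇒ L
n=6: can move to 5, which is L ⇒ W
n=7: the only move is to 6(W), a W ⇒ L
n=8: can move to 7, which is L ⇒ W
n=9: moves to 6(W), 8(W); every one is W ⇒ L
n=10: can move to 5, which is L ⇒ W
n=11: the only move is to 10(W), a W ⇒ L
n=12: can move to 9, which is L ⇒ W
n=13: the only move is to 12(W), a W ⇒ L
n=14: can move to 7, which is L ⇒ W
n=15: moves to 10(W), 12(W), 14(W); every one is W ⇒ L
n=16: can move to 15, which is L ⇒ W
n=17: the only move is to 16(W), a W ⇒ L
n=18: can move to 9, which is L ⇒ W
n=19: the only move is to 18(W), a W ⇒ L
n=20: can move to 15, which is L ⇒ W
n=21: moves to 14(W), 18(W), 20(W); every one is W ⇒ L
n=22: can move to 11, which is L ⇒ W
n=23: the only move is to 22(W), a W ⇒ L
n=24: can move to 21, which is L ⇒ W
n=25: moves to 20(W), 24(W); every one is W ⇒ L
n=26: can move to 13, which is L ⇒ W
n=27: moves to 18(W), 24(W), 26(W); every one is W ⇒ L
n=28: can move to 21, which is L ⇒ W
n=29: the only move is to 28(W), a W ⇒ L
n=30: can move to 15, which is L ⇒ W
n=31: the only move is to 30(W), a W ⇒ L
n=32: can move to 31, which is L ⇒ W
n=33: moves to 22(W), 30(W), 32(W); every one is W ⇒ L
n=34: can move to 17, which is L ⇒ W
n=35: moves to 28(W), 30(W), 34(W); every one is W ⇒ L
Every move from 35 reaches a W position, so the mover loses.

Player 2 wins.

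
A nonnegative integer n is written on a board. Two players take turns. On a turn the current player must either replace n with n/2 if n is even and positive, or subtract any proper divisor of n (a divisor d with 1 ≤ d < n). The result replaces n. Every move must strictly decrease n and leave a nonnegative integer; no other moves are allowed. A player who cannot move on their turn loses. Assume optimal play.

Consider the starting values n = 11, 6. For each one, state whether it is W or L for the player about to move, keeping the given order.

11: L, 6: W

Use the standard recursion: the mover loses at a terminal position; elsewhere, the mover wins exactly when some move hands the opponent an L position.
n=0: no move → L
n=1: no move → L
n=2: →1(L), so W
n=3: →2(W) only, which is W, so L
n=4: →3(L), so W
n=5: →4(W) only, which is W, so L
n=6: →3(L), so W
n=7: →6(W) only, which is W, so L
n=8: →7(L), so W
n=9: →6(W), 8(W) — all W, so L
n=10: →5(L), so W
n=11: →10(W) only, which is W, so L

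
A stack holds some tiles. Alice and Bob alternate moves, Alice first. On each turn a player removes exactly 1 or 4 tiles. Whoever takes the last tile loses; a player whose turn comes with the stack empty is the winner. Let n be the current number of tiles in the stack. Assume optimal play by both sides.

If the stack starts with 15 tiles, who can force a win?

Alice wins.

Build the W/L table. Terminal = W. A non-terminal position is W if it has a move to some L; otherwise it is L.
n=0: no move; the opponent has just taken the last tile and therefore loses → W
n=1: only reaches 0(W), which is W → L
n=2: reaches L-position 1 → W
n=3: only reaches 2(W), which is W → L
n=4: reaches L-position 3 → W
n=5: reaches L-position 1 → W
n=6: only reaches 5(W), 2(W), all W → L
n=7: reaches L-position 6 → W
n=8: only reaches 7(W), 4(W), all W → L
n=9: reaches L-position 8 → W
n=10: reaches L-position 6 → W
n=11: only reaches 10(W), 7(W), all W → L
n=12: reaches L-position 11 → W
n=13: only reaches 12(W), 9(W), all W → L
n=14: reaches L-position 13 → W
n=15: reaches L-position 11 → W
The starting position 15 is W: Alice should remove 4, leaving 11, handing over an L position.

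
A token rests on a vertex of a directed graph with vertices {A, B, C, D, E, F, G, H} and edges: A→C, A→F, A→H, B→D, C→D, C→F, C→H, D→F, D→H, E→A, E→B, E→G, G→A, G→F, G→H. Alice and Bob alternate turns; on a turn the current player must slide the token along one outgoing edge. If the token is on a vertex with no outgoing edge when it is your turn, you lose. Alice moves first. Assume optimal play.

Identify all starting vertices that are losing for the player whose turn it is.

B, F, H

Classify positions by backward induction: terminal positions (no move available) are L. From any other position, the mover wins iff some move reaches an L.
Every edge goes from a vertex to one that appears earlier in the order F, H, D, C, A, B, G, E, so processing vertices in that order labels each vertex after all of its successors.
F: no outgoing edge → L
H: no outgoing edge → L
D: W (go to H, an L position)
C: W (go to H, an L position)
A: W (go to H, an L position)
B: L (sole option D(W) is W)
G: W (go to H, an L position)
E: W (go to B, an L position)
Reading off the rows marked L gives the requested list; there are 3 such vertices.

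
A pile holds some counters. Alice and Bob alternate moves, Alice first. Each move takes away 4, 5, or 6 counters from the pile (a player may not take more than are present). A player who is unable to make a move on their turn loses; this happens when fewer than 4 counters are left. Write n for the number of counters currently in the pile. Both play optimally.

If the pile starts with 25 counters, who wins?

Alice wins.

Positions with no move are L. A position that does have a move is losing for the player to move precisely when every available move leads to a winning position for the opponent. Fill in the labels:
n=0: no move → L
n=1: no move → L
n=2: no move → L
n=3: no move → L
n=4: →0(L), so W
n=5: →1(L), so W
n=6: →2(L), so W
n=7: →3(L), so W
n=8: →3(L), so W
n=9: →3(L), so W
n=10: →6(W), 5(W), 4(W) — all W, so L
n=11: →7(W), 6(W), 5(W) — all W, so L
n=12: →8(W), 7(W), 6(W) — all W, so L
n=13: →9(W), 8(W), 7(W) — all W, so L
n=14: →10(L), so W
n=15: →11(L), so W
n=16: →12(L), so W
n=17: →13(L), so W
n=18: →13(L), so W
n=19: →13(L), so W
n=20: →16(W), 15(W), 14(W) — all W, so L
n=21: →17(W), 16(W), 15(W) — all W, so L
n=22: →18(W), 17(W), 16(W) — all W, so L
n=23: →19(W), 18(W), 17(W) — all W, so L
n=24: →20(L), so W
n=25: →21(L), so W
The starting position 25 is W: Alice should remove 4, leaving 21, handing over an L position.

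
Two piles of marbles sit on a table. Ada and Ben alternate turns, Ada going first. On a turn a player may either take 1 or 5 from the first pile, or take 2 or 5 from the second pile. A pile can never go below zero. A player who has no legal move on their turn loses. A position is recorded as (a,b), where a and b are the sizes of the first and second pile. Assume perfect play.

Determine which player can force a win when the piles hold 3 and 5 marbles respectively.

Ada wins.

Positions with no move are L. A position that does have a move is losing for the player to move precisely when every available move leads to a winning position for the opponent. Fill in the labels:
No move ever increases a pile, so every position that can arise here has a ≤ 3 and b ≤ 5; it is enough to label the cells with 0 ≤ a ≤ 3 and 0 ≤ b ≤ 5.
Every move lowers a or b (never raises either), so fill the grid row by row in increasing a, and left to right within a row: each cell's successors are then already labelled.
      b=0  b=1  b=2  b=3  b=4  b=5
a=0:    L    L    W    W    L    W
a=1:    W    W    L    L    W    W
a=2:    L    L    W    W    L    W
a=3:    W    W    L    L    W    W
Cells with no legal move (terminal, hence L): (0,0), (0,1).
The remaining L cells, each justified by listing all of its moves:
(0,4): L (sole option (0,2)(W) is W)
(1,2): L (options (0,2)(W), (1,0)(W) are all W)
(1,3): L (options (0,3)(W), (1,1)(W) are all W)
(2,0): L (sole option (1,0)(W) is W)
(2,1): L (sole option (1,1)(W) is W)
(2,4): L (options (1,4)(W), (2,2)(W) are all W)
(3,2): L (options (2,2)(W), (3,0)(W) are all W)
(3,3): L (options (2,3)(W), (3,1)(W) are all W)
Every other cell has at least one move into one of the L cells above, so it is W.
The starting position (3,5) is W: Ada should move to (3,3), handing over an L position.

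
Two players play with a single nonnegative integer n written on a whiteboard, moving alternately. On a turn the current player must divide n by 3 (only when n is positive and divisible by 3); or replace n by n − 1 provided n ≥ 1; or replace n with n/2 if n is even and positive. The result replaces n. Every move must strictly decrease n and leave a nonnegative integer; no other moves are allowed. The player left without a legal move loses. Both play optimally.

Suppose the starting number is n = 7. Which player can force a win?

The second player wins.

Compute win/loss labels from the base case upward. A position with no move is L. Any other position is W if it can reach an L in one move, else L.
n=0: no move → L
n=1: reaches L-position 0 → W
n=2: only reaches 1(W), which is W → L
n=3: reaches L-position 2 → W
n=4: reaches L-position 2 → W
n=5: only reaches 4(W), which is W → L
n=6: reaches L-position 2 → W
n=7: only reaches 6(W), which is W → L
Every move from 7 reaches a W position, so the mover loses.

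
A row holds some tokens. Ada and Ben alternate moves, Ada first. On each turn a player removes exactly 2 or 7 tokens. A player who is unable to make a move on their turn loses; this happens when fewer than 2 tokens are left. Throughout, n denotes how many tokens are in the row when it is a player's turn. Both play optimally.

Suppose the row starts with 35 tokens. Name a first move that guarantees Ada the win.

Remove 7, leaving 28.

Work bottom-up. With no move the player to move loses. Otherwise the position is W if at least one move leads to an L position for the opponent, and L if every move leads to a W.
n=0: no move → L
n=1: no move → L
n=2: can move to 0, which is L ⇒ W
n=3: can move to 1, which is L ⇒ W
n=4: the only move is to 2(W), a W ⇒ L
n=5: the only move is to 3(W), a W ⇒ L
n=6: can move to 4, which is L ⇒ W
n=7: can move to 5, which is L ⇒ W
n=8: can move to 1, which is L ⇒ W
n=9: moves to 7(W), 2(W); every one is W ⇒ L
n=10: moves to 8(W), 3(W); every one is W ⇒ L
n=11: can move to 9, which is L ⇒ W
n=12: can move to 10, which is L ⇒ W
n=13: moves to 11(W), 6(W); every one is W ⇒ L
n=14: moves to 12(W), 7(W); every one is W ⇒ L
n=15: can move to 13, which is L ⇒ W
n=16: can move to 14, which is L ⇒ W
n=17: can move to 10, which is L ⇒ W
n=18: moves to 16(W), 11(W); every one is W ⇒ L
n=19: moves to 17(W), 12(W); every one is W ⇒ L
n=20: can move to 18, which is L ⇒ W
n=21: can move to 19, which is L ⇒ W
n=22: moves to 20(W), 15(W); every one is W ⇒ L
n=23: moves to 21(W), 16(W); every one is W ⇒ L
n=24: can move to 22, which is L ⇒ W
n=25: can move to 23, which is L ⇒ W
n=26: can move to 19, which is L ⇒ W
n=27: moves to 25(W), 20(W); every one is W ⇒ L
n=28: moves to 26(W), 21(W); every one is W ⇒ L
n=29: can move to 27, which is L ⇒ W
n=30: can move to 28, which is L ⇒ W
n=31: moves to 29(W), 24(W); every one is W ⇒ L
n=32: moves to 30(W), 25(W); every one is W ⇒ L
n=33: can move to 31, which is L ⇒ W
n=34: can move to 32, which is L ⇒ W
n=35: can move to 28, which is L ⇒ W
From 35, the L positions reachable in one move are: 28.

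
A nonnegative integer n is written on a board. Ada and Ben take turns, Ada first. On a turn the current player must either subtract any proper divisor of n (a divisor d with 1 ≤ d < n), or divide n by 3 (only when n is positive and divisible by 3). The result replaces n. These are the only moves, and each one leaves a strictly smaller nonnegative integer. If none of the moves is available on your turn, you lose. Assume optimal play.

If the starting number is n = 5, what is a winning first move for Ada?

Use the standard recursion: the mover loses at a terminal position; elsewhere, the mover wins exactly when some move hands the opponent an L position.
n=0: no move → L
n=1: no move → L
n=2: can move to 1, which is L ⇒ W
n=3: can move to 1, which is L ⇒ W
n=4: moves to 2(W), 3(W); every one is W ⇒ L
n=5: can move to 4, which is L ⇒ W
From 5, the L positions reachable in one move are: 4.

Move to 4.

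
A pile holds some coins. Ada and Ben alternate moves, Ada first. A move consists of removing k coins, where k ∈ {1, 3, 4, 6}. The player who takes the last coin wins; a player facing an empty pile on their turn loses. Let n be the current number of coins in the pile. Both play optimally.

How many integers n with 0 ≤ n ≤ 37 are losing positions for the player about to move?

12

Use the standard recursion: the mover loses at a terminal position; elsewhere, the mover wins exactly when some move hands the opponent an L position.
n=0: no move → L
n=1: →0(L), so W
n=2: →1(W) only, which is W, so L
n=3: →2(L), so W
n=4: →0(L), so W
n=5: →2(L), so W
n=6: →2(L), so W
n=7: →6(W), 4(W), 3(W), 1(W) — all W, so L
n=8: →7(L), so W
n=9: →8(W), 6(W), 5(W), 3(W) — all W, so L
n=10: →9(L), so W
n=11: →7(L), so W
n=12: →9(L), so W
n=13: →9(L), so W
n=14: →13(W), 11(W), 10(W), 8(W) — all W, so L
n=15: →14(L), so W
n=16: →15(W), 13(W), 12(W), 10(W) — all W, so L
n=17: →16(L), so W
n=18: →14(L), so W
n=19: →16(L), so W
n=20: →16(L), so W
n=21: →20(W), 18(W), 17(W), 15(W) — all W, so L
n=22: →21(L), so W
n=23: →22(W), 20(W), 19(W), 17(W) — all W, so L
n=24: →23(L), so W
n=25: →21(L), so W
n=26: →23(L), so W
n=27: →23(L), so W
n=28: →27(W), 25(W), 24(W), 22(W) — all W, so L
n=29: →28(L), so W
n=30: →29(W), 27(W), 26(W), 24(W) — all W, so L
n=31: →30(L), so W
n=32: →28(L), so W
n=33: →30(L), so W
n=34: →30(L), so W
n=35: →34(W), 32(W), 31(W), 29(W) — all W, so L
n=36: →35(L), so W
n=37: →36(W), 34(W), 33(W), 31(W) — all W, so L
L entries with 0 ≤ n ≤ 37: n = 0, 2, 7, 9, 14, 16, 21, 23, 28, 30, 35, 37; that makes 12.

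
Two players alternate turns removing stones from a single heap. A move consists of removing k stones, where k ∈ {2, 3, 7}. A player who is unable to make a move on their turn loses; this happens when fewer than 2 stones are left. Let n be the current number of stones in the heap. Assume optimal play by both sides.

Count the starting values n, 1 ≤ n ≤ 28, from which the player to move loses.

Compute win/loss labels from the base case upward. A position with no move is L. Any other position is W if it can reach an L in one move, else L.
n=0: no move → L
n=1: no move → L
n=2: reaches L-position 0 → W
n=3: reaches L-position 1 → W
n=4: reaches L-position 1 → W
n=5: only reaches 3(W), 2(W), all W → L
n=6: only reaches 4(W), 3(W), all W → L
n=7: reaches L-position 5 → W
n=8: reaches L-position 6 → W
n=9: reaches L-position 6 → W
n=10: only reaches 8(W), 7(W), 3(W), all W → L
n=11: only reaches 9(W), 8(W), 4(W), all W → L
n=12: reaches L-position 10 → W
n=13: reaches L-position 11 → W
n=14: reaches L-position 11 → W
n=15: only reaches 13(W), 12(W), 8(W), all W → L
n=16: only reaches 14(W), 13(W), 9(W), all W → L
n=17: reaches L-position 15 → W
n=18: reaches L-position 16 → W
n=19: reaches L-position 16 → W
n=20: only reaches 18(W), 17(W), 13(W), all W → L
n=21: only reaches 19(W), 18(W), 14(W), all W → L
n=22: reaches L-position 20 → W
n=23: reaches L-position 21 → W
n=24: reaches L-position 21 → W
n=25: only reaches 23(W), 22(W), 18(W), all W → L
n=26: only reaches 24(W), 23(W), 19(W), all W → L
n=27: reaches L-position 25 → W
n=28: reaches L-position 26 → W
L entries with 1 ≤ n ≤ 28 (n=0 is outside the asked range and is not counted): n = 1, 5, 6, 10, 11, 15, 16, 20, 21, 25, 26; that makes 11.

11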